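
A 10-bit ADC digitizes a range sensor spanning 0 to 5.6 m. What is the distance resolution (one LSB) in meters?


res = range / 2^n = 5.6/2^10 = 5.6/1024 = 0.0055

0.0055 m


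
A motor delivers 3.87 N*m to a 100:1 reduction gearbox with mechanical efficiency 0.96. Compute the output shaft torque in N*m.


tau_out = tau_in * N * eta = 3.87 * 100 * 0.96 = 371.5200

371.5200 N*m


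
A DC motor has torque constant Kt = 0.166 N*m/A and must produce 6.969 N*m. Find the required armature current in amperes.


I = tau / Kt = 6.969/0.166 = 41.9819

41.9819 A


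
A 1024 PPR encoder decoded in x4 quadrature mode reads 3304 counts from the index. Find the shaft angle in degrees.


angle = counts * 360 / (PPR*4) = 3304 * 360 / 4096 = 290.3906

290.3906 degrees


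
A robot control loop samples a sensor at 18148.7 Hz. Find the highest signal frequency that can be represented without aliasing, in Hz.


f_max = f_s/2 = 18148.7/2 = 9074.3500

9074.3500 Hz


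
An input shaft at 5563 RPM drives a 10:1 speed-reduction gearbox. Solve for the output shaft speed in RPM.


omega_out = omega_in / N = 5563 / 10 = 556.3000

556.3000 RPM


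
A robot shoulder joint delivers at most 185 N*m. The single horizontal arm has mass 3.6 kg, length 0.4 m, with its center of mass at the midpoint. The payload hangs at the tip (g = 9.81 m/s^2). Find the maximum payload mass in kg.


tau_arm = m_arm*g*(L/2) = 3.6*9.81*0.4/2 = 7.0632 N*m
tau_payload = tau_max - tau_arm = 185 - 7.0632 = 177.9368
m_payload = tau_payload / (g*L) = 177.9368 / (9.81*0.4) = 45.3458

45.3458 kg


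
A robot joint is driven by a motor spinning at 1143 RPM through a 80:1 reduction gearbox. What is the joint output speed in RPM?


omega_joint = omega_motor / N = 1143 / 80 = 14.2875

14.2875 RPM


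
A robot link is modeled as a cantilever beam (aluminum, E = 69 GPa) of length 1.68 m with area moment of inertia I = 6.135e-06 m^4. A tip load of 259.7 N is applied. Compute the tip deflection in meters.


delta = F*L^3/(3*E*I) = 259.7*1.68^3/(3*6.900e+10*6.135e-06)
      = 1231.4018304/1269945 = 9.6965e-04

9.6965e-04 m


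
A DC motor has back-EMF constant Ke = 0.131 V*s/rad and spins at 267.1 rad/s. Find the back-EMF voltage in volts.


V_emf = Ke * omega = 0.131*267.1 = 34.9901

34.9901 V


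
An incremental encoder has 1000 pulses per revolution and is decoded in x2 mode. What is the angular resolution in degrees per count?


resolution = 360 / (PPR * 2) = 360 / 2000 = 0.1800

0.1800 degrees


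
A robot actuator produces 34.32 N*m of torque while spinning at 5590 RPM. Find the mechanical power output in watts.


omega = 5590 * 2*pi/60 = 585.383431 rad/s
P = tau * omega = 34.32 * 585.383431 = 20090.3594

20090.3594 W


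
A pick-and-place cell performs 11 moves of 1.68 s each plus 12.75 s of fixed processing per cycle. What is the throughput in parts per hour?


T_cycle = 11*1.68 + 12.75 = 31.2300 s
rate = 3600/T = 115.2738

115.2738 parts/hour


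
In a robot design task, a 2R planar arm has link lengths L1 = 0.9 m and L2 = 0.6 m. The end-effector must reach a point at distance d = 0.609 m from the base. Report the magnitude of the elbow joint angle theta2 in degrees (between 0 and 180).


cos(th2) = (d^2 - L1^2 - L2^2)/(2*L1*L2) = (0.609^2 - 0.9^2 - 0.6^2)/(2*0.9*0.6) = -0.73992500
th2 = acos(-0.73992500) = 137.7250 deg

137.7250 degrees


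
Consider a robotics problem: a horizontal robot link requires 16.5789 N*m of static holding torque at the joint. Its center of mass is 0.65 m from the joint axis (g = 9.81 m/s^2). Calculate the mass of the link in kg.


m = tau / (g*L) = 16.5789 / (9.81 * 0.65) = 2.6000

2.6000 kg


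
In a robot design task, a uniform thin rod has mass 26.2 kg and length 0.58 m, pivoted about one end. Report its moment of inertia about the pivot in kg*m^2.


I = (1/3)*m*L^2 = (1/3)*26.2*0.58^2 = 2.9379

2.9379 kg*m^2


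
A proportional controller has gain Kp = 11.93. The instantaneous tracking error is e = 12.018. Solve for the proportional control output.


u_P = Kp * e = 11.93 * 12.018 = 143.3747

143.3747


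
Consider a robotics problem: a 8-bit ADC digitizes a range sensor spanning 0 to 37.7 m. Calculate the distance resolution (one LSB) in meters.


res = range / 2^n = 37.7/2^8 = 37.7/256 = 0.1473

0.1473 m


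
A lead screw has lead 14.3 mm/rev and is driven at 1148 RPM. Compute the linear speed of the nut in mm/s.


v = lead * (RPM/60) = 14.3*1148/60 = 273.6067

273.6067 mm/s


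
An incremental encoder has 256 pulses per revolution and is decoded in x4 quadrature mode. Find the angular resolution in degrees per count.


resolution = 360 / (PPR * 4) = 360 / 1024 = 0.3516

0.3516 degrees


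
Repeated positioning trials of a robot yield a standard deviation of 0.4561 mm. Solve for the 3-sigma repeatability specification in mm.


repeatability = 3*sigma = 3*0.4561 = 1.3683

1.3683 mm


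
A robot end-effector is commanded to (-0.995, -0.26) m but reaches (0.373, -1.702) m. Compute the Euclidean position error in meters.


dx = 0.373 - (-0.995) = 1.3680, dy = -1.702 - (-0.26) = -1.4420
err = sqrt(1.871424 + 2.079364) = 1.9877

1.9877 m


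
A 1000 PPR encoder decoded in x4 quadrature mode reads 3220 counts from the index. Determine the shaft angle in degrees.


angle = counts * 360 / (PPR*4) = 3220 * 360 / 4000 = 289.8000

289.8000 degrees


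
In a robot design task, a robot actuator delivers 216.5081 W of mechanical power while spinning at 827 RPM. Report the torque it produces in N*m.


omega = 827 * 2*pi/60 = 86.603237 rad/s
tau = P / omega = 216.5081 / 86.603237 = 2.5000

2.5000 N*m


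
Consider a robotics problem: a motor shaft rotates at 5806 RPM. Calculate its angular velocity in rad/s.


omega = 5806 * 2*pi/60 = 608.0029

608.0029 rad/s


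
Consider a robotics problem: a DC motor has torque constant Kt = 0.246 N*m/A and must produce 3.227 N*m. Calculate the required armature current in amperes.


I = tau / Kt = 3.227/0.246 = 13.1179

13.1179 A


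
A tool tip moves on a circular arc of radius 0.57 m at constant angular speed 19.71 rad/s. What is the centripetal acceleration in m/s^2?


a_c = omega^2 * r = 19.71^2 * 0.57 = 221.4359

221.4359 m/s^2


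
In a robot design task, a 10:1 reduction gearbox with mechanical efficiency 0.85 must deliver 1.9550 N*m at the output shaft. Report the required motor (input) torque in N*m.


tau_in = tau_out / (N * eta) = 1.9550 / (10 * 0.85) = 0.2300

0.2300 N*m


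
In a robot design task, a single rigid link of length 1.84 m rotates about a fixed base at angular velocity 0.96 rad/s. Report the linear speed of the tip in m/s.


v = L*omega = 1.84 * 0.96 = 1.7664

1.7664 m/s


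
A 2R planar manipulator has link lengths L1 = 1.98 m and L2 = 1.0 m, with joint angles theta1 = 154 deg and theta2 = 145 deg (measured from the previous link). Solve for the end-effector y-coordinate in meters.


y = L1*sin(th1) + L2*sin(th1+th2) = 1.98*sin(154 deg) + 1.0*sin(299 deg) = -0.0066

-0.0066 m


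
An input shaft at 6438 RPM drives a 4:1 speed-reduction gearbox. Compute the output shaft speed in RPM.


omega_out = omega_in / N = 6438 / 4 = 1609.5000

1609.5000 RPM


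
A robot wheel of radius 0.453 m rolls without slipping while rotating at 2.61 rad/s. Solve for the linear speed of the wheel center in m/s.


v = omega * r = 2.61 * 0.453 = 1.1823

1.1823 m/s


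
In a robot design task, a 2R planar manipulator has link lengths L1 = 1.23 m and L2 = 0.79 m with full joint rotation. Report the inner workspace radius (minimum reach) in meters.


r_min = |L1 - L2| = |1.23 - 0.79| = 0.4400

0.4400 m


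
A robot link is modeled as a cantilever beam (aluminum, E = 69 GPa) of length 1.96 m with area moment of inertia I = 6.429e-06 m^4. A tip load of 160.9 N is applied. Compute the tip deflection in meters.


delta = F*L^3/(3*E*I) = 160.9*1.96^3/(3*6.900e+10*6.429e-06)
      = 1211.5023424/1330803 = 9.1035e-04

9.1035e-04 m


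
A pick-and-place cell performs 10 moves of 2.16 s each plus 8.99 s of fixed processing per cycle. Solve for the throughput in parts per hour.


T_cycle = 10*2.16 + 8.99 = 30.5900 s
rate = 3600/T = 117.6855

117.6855 parts/hour


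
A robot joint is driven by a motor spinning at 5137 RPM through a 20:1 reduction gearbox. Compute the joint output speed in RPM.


omega_joint = omega_motor / N = 5137 / 20 = 256.8500

256.8500 RPM


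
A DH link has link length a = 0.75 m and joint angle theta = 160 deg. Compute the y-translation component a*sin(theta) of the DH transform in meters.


a*sin(theta) = 0.75*sin(160 deg) = 0.2565

0.2565 m


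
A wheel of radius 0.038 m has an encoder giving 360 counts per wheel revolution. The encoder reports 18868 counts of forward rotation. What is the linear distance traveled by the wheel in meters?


revs = 18868/360 = 52.411111
d = revs * 2*pi*r = 52.411111 * 2*pi*0.038 = 12.5137

12.5137 m


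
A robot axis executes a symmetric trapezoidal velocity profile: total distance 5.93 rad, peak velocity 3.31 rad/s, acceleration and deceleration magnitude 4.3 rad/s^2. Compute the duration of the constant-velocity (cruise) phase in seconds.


t_acc = v/a = 0.769767 s, d_acc = v^2/(2a) = 1.273965 rad each
d_cruise = 5.93 - 2*1.273965 = 3.382070 rad
t_cruise = d_cruise/v = 3.382070/3.31 = 1.0218

1.0218 s


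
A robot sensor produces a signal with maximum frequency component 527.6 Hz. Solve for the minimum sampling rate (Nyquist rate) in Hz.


f_s,min = 2*f_max = 2*527.6 = 1055.2000

1055.2000 Hz


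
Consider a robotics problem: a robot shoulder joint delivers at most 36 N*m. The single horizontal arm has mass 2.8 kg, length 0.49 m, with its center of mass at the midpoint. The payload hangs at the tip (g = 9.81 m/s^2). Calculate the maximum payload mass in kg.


tau_arm = m_arm*g*(L/2) = 2.8*9.81*0.49/2 = 6.7297 N*m
tau_payload = tau_max - tau_arm = 36 - 6.7297 = 29.2703
m_payload = tau_payload / (g*L) = 29.2703 / (9.81*0.49) = 6.0892

6.0892 kg


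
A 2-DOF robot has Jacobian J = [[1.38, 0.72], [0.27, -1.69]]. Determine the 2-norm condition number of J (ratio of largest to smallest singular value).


JJ^T eigenvalues: trace(JJ^T) = 5.3518, det(JJ^T) = det(J)^2 = 6.38370756
s_max^2 = (5.3518 + sqrt(3.10693300))/2 = 3.55722471
s_min^2 = (5.3518 - sqrt(3.10693300))/2 = 1.79457529
kappa = s_max/s_min = sqrt(3.55722471/1.79457529) = 1.4079

1.4079


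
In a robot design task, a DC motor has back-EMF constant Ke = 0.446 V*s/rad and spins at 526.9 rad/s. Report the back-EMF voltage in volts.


V_emf = Ke * omega = 0.446*526.9 = 234.9974

234.9974 V


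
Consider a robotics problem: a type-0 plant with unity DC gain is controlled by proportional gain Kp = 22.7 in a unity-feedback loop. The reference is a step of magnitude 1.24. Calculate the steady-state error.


e_ss = R/(1 + Kp) = 1.24/(1 + 22.7) = 1.24/23.7000 = 0.0523

0.0523


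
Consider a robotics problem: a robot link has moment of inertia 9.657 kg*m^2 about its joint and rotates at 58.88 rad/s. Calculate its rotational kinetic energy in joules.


KE = (1/2)*I*omega^2 = 0.5*9.657*58.88^2 = 16739.7065

16739.7065 J


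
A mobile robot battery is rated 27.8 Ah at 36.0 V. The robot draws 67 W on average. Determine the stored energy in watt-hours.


E = capacity * V = 27.8*36.0 = 1000.8000

1000.8000 Wh


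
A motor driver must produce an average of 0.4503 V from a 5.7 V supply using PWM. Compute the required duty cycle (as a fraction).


D = V_avg/V_supply = 0.4503/5.7 = 0.0790

0.0790


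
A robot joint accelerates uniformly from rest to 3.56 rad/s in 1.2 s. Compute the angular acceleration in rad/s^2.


alpha = delta_omega / t = 3.56 / 1.2 = 2.9667

2.9667 rad/s^2


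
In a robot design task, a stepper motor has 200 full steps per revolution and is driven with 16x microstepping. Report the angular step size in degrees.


step = 360/(200*16) = 360/3200 = 0.1125

0.1125 degrees


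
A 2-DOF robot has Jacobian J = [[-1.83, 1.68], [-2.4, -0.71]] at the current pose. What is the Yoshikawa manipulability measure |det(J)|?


det(J) = -1.83*-0.71 - (1.68)*(-2.4) = 5.3313
|det(J)| = 5.3313

5.3313


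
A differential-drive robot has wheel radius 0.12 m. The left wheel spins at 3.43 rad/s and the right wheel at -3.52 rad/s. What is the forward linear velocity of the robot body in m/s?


v = r*(wR + wL)/2 = 0.12*(-3.52 + 3.43)/2 = -0.0054

-0.0054 m/s


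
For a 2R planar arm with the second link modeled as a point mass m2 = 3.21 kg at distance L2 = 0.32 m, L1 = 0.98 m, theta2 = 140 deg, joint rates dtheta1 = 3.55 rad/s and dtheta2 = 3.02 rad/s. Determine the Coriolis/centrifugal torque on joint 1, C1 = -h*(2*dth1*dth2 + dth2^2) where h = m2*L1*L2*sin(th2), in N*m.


h = m2*L1*L2*sin(th2) = 3.21*0.98*0.32*sin(140 deg) = 0.647066
C1 = -h*(2*3.55*3.02 + 3.02^2) = -0.647066*30.5624 = -19.7759

-19.7759 N*m


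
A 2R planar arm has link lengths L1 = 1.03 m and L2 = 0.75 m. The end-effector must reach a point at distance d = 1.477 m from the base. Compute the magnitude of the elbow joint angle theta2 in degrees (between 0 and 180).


cos(th2) = (d^2 - L1^2 - L2^2)/(2*L1*L2) = (1.477^2 - 1.03^2 - 0.75^2)/(2*1.03*0.75) = 0.36124854
th2 = acos(0.36124854) = 68.8231 deg

68.8231 degrees


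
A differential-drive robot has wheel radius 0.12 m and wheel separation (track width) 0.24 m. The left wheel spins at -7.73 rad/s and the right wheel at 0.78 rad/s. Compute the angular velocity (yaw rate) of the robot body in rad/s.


omega = r*(wR - wL)/L = 0.12*(0.78 - (-7.73))/0.24 = 4.2550

4.2550 rad/s


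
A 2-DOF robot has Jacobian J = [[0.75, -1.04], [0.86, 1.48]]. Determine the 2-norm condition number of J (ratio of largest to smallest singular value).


JJ^T eigenvalues: trace(JJ^T) = 4.5741, det(JJ^T) = det(J)^2 = 4.01761936
s_max^2 = (4.5741 + sqrt(4.85191337))/2 = 3.38840296
s_min^2 = (4.5741 - sqrt(4.85191337))/2 = 1.18569704
kappa = s_max/s_min = sqrt(3.38840296/1.18569704) = 1.6905

1.6905


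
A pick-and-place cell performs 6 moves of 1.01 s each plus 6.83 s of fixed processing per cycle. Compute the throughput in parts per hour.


T_cycle = 6*1.01 + 6.83 = 12.8900 s
rate = 3600/T = 279.2863

279.2863 parts/hour


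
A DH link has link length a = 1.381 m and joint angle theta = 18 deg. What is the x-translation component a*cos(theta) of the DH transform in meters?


a*cos(theta) = 1.381*cos(18 deg) = 1.3134

1.3134 m


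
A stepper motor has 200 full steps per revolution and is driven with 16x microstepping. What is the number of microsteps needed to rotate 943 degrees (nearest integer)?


step_size = 360/(200*16) = 360/3200 = 0.112500 deg
n = 943/(360/3200) = 943*3200/360 = 8382.2222 -> 8382

8382 steps


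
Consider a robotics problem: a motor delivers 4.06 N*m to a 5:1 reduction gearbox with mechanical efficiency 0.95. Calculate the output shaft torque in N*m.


tau_out = tau_in * N * eta = 4.06 * 5 * 0.95 = 19.2850

19.2850 N*m


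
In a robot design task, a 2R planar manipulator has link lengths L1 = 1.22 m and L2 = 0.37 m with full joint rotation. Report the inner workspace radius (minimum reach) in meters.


r_min = |L1 - L2| = |1.22 - 0.37| = 0.8500

0.8500 m


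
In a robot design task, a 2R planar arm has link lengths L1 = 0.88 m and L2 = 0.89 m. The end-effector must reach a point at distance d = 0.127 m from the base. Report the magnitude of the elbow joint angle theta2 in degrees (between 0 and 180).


cos(th2) = (d^2 - L1^2 - L2^2)/(2*L1*L2) = (0.127^2 - 0.88^2 - 0.89^2)/(2*0.88*0.89) = -0.98976698
th2 = acos(-0.98976698) = 171.7963 deg

171.7963 degrees


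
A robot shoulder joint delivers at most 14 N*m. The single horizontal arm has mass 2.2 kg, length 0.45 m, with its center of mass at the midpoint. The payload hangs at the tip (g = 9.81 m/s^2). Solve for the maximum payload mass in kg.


tau_arm = m_arm*g*(L/2) = 2.2*9.81*0.45/2 = 4.8560 N*m
tau_payload = tau_max - tau_arm = 14 - 4.8560 = 9.1440
m_payload = tau_payload / (g*L) = 9.1440 / (9.81*0.45) = 2.0714

2.0714 kg


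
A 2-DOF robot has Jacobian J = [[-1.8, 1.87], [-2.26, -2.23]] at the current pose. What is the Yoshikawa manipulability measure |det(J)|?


det(J) = -1.8*-2.23 - (1.87)*(-2.26) = 8.2402
|det(J)| = 8.2402

8.2402


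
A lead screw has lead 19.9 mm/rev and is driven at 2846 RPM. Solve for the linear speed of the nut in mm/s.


v = lead * (RPM/60) = 19.9*2846/60 = 943.9233

943.9233 mm/s


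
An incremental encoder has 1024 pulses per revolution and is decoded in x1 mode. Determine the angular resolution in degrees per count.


resolution = 360 / (PPR * 1) = 360 / 1024 = 0.3516

0.3516 degrees


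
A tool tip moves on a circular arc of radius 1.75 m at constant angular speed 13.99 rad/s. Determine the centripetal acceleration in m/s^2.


a_c = omega^2 * r = 13.99^2 * 1.75 = 342.5102

342.5102 m/s^2


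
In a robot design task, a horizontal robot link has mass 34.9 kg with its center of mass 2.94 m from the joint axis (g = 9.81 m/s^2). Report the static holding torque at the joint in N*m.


tau = m*g*L = 34.9 * 9.81 * 2.94 = 1006.5649

1006.5649 N*m


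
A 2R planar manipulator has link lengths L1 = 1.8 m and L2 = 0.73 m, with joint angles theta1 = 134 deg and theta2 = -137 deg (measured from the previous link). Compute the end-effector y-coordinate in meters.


y = L1*sin(th1) + L2*sin(th1+th2) = 1.8*sin(134 deg) + 0.73*sin(-3 deg) = 1.2566

1.2566 m


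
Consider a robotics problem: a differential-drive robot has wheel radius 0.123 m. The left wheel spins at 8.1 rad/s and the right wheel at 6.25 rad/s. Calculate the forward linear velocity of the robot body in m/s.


v = r*(wR + wL)/2 = 0.123*(6.25 + 8.1)/2 = 0.8825

0.8825 m/s


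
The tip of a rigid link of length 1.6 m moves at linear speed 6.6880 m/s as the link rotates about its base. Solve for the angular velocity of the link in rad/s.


omega = v / L = 6.6880 / 1.6 = 4.1800

4.1800 rad/s


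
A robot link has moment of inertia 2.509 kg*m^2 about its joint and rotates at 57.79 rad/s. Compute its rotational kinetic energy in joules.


KE = (1/2)*I*omega^2 = 0.5*2.509*57.79^2 = 4189.6337

4189.6337 J


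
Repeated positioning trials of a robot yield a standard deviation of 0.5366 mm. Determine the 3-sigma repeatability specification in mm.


repeatability = 3*sigma = 3*0.5366 = 1.6098

1.6098 mm


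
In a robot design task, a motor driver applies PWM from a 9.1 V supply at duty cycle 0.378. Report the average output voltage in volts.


V_avg = V_supply * D = 9.1*0.378 = 3.4398

3.4398 V


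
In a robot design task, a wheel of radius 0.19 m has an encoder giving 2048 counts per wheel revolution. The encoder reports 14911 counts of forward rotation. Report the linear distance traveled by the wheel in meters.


revs = 14911/2048 = 7.280762
d = revs * 2*pi*r = 7.280762 * 2*pi*0.19 = 8.6918

8.6918 m


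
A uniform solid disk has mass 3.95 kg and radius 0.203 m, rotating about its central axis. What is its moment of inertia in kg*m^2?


I = (1/2)*m*R^2 = 0.5*3.95*0.203^2 = 0.0814

0.0814 kg*m^2


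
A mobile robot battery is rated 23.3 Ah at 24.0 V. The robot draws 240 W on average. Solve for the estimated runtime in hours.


E = 23.3*24.0 = 559.2000 Wh
t = E/P = 559.2000/240 = 2.3300

2.3300 hours


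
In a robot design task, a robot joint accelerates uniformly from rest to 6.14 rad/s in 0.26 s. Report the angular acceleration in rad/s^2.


alpha = delta_omega / t = 6.14 / 0.26 = 23.6154

23.6154 rad/s^2


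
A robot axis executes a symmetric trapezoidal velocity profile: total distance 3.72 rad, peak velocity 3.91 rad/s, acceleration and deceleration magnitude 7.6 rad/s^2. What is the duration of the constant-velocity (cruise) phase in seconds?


t_acc = v/a = 0.514474 s, d_acc = v^2/(2a) = 1.005796 rad each
d_cruise = 3.72 - 2*1.005796 = 1.708408 rad
t_cruise = d_cruise/v = 1.708408/3.91 = 0.4369

0.4369 s


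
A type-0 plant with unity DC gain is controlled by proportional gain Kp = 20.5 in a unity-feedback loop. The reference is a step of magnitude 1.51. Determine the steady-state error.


e_ss = R/(1 + Kp) = 1.51/(1 + 20.5) = 1.51/21.5000 = 0.0702

0.0702


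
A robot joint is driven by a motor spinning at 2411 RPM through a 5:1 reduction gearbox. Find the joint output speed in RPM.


omega_joint = omega_motor / N = 2411 / 5 = 482.2000

482.2000 RPM


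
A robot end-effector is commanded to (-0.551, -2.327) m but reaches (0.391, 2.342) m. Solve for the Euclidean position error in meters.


dx = 0.391 - (-0.551) = 0.9420, dy = 2.342 - (-2.327) = 4.6690
err = sqrt(0.887364 + 21.799561) = 4.7631

4.7631 m


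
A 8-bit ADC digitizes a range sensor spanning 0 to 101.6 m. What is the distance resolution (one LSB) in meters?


res = range / 2^n = 101.6/2^8 = 101.6/256 = 0.3969

0.3969 m


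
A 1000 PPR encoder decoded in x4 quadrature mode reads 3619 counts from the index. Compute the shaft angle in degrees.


angle = counts * 360 / (PPR*4) = 3619 * 360 / 4000 = 325.7100

325.7100 degrees


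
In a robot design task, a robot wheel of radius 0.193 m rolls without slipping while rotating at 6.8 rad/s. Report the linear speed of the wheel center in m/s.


v = omega * r = 6.8 * 0.193 = 1.3124

1.3124 m/s


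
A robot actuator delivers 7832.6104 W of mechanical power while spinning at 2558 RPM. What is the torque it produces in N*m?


omega = 2558 * 2*pi/60 = 267.873134 rad/s
tau = P / omega = 7832.6104 / 267.873134 = 29.2400

29.2400 N*m


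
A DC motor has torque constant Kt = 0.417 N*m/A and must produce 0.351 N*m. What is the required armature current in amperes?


I = tau / Kt = 0.351/0.417 = 0.8417

0.8417 A


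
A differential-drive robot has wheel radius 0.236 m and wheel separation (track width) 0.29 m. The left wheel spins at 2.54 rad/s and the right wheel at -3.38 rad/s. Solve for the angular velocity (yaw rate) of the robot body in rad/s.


omega = r*(wR - wL)/L = 0.236*(-3.38 - (2.54))/0.29 = -4.8177

-4.8177 rad/s


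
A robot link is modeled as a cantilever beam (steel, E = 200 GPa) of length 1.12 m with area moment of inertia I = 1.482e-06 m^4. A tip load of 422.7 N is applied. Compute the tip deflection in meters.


delta = F*L^3/(3*E*I) = 422.7*1.12^3/(3*2.000e+11*1.482e-06)
      = 593.8630656/889200 = 6.6786e-04

6.6786e-04 m


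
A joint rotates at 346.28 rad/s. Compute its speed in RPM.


RPM = 346.28 * 60/(2*pi) = 3306.7304

3306.7304 RPM


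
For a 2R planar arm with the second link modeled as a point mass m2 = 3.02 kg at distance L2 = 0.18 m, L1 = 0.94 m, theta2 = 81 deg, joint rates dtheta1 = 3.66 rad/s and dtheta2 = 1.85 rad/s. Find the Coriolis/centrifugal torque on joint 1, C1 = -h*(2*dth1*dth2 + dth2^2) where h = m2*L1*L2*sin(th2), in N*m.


h = m2*L1*L2*sin(th2) = 3.02*0.94*0.18*sin(81 deg) = 0.504693
C1 = -h*(2*3.66*1.85 + 1.85^2) = -0.504693*16.9645 = -8.5619

-8.5619 N*m


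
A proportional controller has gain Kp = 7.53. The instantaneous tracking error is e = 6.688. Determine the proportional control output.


u_P = Kp * e = 7.53 * 6.688 = 50.3606

50.3606


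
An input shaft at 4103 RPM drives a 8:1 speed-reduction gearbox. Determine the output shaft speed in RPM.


omega_out = omega_in / N = 4103 / 8 = 512.8750

512.8750 RPM


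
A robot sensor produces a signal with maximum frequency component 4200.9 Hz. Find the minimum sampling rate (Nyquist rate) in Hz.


f_s,min = 2*f_max = 2*4200.9 = 8401.8000

8401.8000 Hz


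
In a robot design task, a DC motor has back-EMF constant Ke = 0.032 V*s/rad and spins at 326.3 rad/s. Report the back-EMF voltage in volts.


V_emf = Ke * omega = 0.032*326.3 = 10.4416

10.4416 V


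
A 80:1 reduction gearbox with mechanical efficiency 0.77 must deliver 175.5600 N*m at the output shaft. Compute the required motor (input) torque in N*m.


tau_in = tau_out / (N * eta) = 175.5600 / (80 * 0.77) = 2.8500

2.8500 N*m


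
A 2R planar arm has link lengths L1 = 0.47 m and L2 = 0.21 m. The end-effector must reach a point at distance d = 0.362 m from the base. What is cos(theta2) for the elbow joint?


cos(th2) = (d^2 - L1^2 - L2^2)/(2*L1*L2) = (0.362^2 - 0.47^2 - 0.21^2)/(2*0.47*0.21) = -0.6786

-0.6786


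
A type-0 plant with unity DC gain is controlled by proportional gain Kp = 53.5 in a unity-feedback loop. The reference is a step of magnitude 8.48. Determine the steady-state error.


e_ss = R/(1 + Kp) = 8.48/(1 + 53.5) = 8.48/54.5000 = 0.1556

0.1556


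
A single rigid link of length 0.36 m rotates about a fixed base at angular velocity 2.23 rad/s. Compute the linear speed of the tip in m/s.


v = L*omega = 0.36 * 2.23 = 0.8028

0.8028 m/s


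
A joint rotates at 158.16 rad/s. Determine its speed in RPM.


RPM = 158.16 * 60/(2*pi) = 1510.3167

1510.3167 RPM


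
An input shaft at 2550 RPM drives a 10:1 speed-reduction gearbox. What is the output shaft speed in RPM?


omega_out = omega_in / N = 2550 / 10 = 255.0000

255.0000 RPM


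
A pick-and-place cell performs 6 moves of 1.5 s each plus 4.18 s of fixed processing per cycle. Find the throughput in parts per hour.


T_cycle = 6*1.5 + 4.18 = 13.1800 s
rate = 3600/T = 273.1411

273.1411 parts/hour


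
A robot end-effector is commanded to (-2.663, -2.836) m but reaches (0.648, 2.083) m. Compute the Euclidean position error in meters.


dx = 0.648 - (-2.663) = 3.3110, dy = 2.083 - (-2.836) = 4.9190
err = sqrt(10.962721 + 24.196561) = 5.9295

5.9295 m


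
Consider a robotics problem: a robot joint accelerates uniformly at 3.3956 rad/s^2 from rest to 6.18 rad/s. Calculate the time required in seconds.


t = delta_omega / alpha = 6.18 / 3.3956 = 1.8200

1.8200 s


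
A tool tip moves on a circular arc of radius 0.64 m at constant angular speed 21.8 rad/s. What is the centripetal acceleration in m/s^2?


a_c = omega^2 * r = 21.8^2 * 0.64 = 304.1536

304.1536 m/s^2


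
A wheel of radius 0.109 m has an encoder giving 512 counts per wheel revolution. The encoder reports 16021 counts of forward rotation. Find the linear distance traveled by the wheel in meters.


revs = 16021/512 = 31.291016
d = revs * 2*pi*r = 31.291016 * 2*pi*0.109 = 21.4302

21.4302 m


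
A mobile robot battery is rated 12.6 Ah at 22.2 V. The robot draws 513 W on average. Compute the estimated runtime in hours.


E = 12.6*22.2 = 279.7200 Wh
t = E/P = 279.7200/513 = 0.5453

0.5453 hours


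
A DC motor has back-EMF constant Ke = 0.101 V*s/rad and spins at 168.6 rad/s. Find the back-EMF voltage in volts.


V_emf = Ke * omega = 0.101*168.6 = 17.0286

17.0286 V


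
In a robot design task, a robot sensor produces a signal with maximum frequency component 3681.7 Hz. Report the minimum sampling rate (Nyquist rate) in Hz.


f_s,min = 2*f_max = 2*3681.7 = 7363.4000

7363.4000 Hz


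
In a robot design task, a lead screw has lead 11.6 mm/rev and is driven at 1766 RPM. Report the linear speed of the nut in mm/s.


v = lead * (RPM/60) = 11.6*1766/60 = 341.4267

341.4267 mm/s


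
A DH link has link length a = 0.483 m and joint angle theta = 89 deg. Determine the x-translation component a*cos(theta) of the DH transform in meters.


a*cos(theta) = 0.483*cos(89 deg) = 0.0084

0.0084 m


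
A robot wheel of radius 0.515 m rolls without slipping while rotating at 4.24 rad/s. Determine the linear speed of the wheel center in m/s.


v = omega * r = 4.24 * 0.515 = 2.1836

2.1836 m/s


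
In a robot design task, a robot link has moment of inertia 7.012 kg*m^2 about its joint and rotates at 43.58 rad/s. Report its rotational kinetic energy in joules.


KE = (1/2)*I*omega^2 = 0.5*7.012*43.58^2 = 6658.6527

6658.6527 J


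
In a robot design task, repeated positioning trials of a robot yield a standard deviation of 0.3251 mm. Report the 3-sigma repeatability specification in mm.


repeatability = 3*sigma = 3*0.3251 = 0.9753

0.9753 mm


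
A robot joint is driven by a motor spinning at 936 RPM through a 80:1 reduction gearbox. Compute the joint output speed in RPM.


omega_joint = omega_motor / N = 936 / 80 = 11.7000

11.7000 RPM


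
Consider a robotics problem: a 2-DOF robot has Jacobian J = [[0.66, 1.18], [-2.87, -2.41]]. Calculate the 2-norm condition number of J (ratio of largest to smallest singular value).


JJ^T eigenvalues: trace(JJ^T) = 15.8730, det(JJ^T) = det(J)^2 = 3.22561600
s_max^2 = (15.8730 + sqrt(239.04966500))/2 = 15.66711552
s_min^2 = (15.8730 - sqrt(239.04966500))/2 = 0.20588448
kappa = s_max/s_min = sqrt(15.66711552/0.20588448) = 8.7233

8.7233


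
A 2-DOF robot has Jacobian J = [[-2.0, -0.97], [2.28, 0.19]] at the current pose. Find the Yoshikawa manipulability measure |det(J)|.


det(J) = -2.0*0.19 - (-0.97)*(2.28) = 1.8316
|det(J)| = 1.8316

1.8316


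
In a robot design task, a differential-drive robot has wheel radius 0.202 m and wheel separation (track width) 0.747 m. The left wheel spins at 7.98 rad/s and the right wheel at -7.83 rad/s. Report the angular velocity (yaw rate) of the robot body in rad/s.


omega = r*(wR - wL)/L = 0.202*(-7.83 - (7.98))/0.747 = -4.2753

-4.2753 rad/s


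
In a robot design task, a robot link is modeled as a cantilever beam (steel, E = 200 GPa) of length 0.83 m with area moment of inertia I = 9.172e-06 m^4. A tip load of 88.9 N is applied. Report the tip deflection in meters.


delta = F*L^3/(3*E*I) = 88.9*0.83^3/(3*2.000e+11*9.172e-06)
      = 50.8318643/5503200 = 9.2368e-06

9.2368e-06 m


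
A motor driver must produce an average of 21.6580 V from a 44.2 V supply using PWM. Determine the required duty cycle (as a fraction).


D = V_avg/V_supply = 21.6580/44.2 = 0.4900

0.4900


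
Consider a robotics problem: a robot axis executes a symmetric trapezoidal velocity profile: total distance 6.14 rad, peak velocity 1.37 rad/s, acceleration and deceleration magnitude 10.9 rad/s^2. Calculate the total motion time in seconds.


t_acc = v/a = 1.37/10.9 = 0.125688 s
d_acc = v^2/(2a) = 0.086096 rad (each ramp)
d_cruise = 6.14 - 2*0.086096 = 5.967808 rad
t_cruise = 5.967808/1.37 = 4.356064 s
t_total = 2*0.125688 + 4.356064 = 4.6074

4.6074 s


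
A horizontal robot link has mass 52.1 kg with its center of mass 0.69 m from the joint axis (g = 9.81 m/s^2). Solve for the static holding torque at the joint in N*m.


tau = m*g*L = 52.1 * 9.81 * 0.69 = 352.6597

352.6597 N*m


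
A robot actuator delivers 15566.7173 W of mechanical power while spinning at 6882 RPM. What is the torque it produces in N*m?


omega = 6882 * 2*pi/60 = 720.681355 rad/s
tau = P / omega = 15566.7173 / 720.681355 = 21.6000

21.6000 N*m


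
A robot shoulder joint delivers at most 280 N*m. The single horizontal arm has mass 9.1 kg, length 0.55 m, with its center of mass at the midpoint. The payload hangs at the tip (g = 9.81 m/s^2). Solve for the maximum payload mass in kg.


tau_arm = m_arm*g*(L/2) = 9.1*9.81*0.55/2 = 24.5495 N*m
tau_payload = tau_max - tau_arm = 280 - 24.5495 = 255.4505
m_payload = tau_payload / (g*L) = 255.4505 / (9.81*0.55) = 47.3451

47.3451 kg


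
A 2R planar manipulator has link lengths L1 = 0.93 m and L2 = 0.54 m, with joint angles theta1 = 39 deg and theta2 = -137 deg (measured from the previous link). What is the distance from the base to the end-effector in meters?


x = L1*cos(th1) + L2*cos(th1+th2) = 0.647592
y = L1*sin(th1) + L2*sin(th1+th2) = 0.050523
d = sqrt(x^2 + y^2) = sqrt(0.419375 + 0.002553) = 0.6496

0.6496 m


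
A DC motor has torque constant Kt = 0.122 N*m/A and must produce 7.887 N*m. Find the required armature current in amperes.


I = tau / Kt = 7.887/0.122 = 64.6475

64.6475 A


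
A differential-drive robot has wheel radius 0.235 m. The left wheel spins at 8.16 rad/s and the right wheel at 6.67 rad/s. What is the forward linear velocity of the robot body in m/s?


v = r*(wR + wL)/2 = 0.235*(6.67 + 8.16)/2 = 1.7425

1.7425 m/s


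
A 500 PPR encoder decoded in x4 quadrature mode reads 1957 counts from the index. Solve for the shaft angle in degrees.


angle = counts * 360 / (PPR*4) = 1957 * 360 / 2000 = 352.2600

352.2600 degrees


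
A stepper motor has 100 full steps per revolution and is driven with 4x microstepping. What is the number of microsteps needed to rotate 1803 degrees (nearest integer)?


step_size = 360/(100*4) = 360/400 = 0.900000 deg
n = 1803/(360/400) = 1803*400/360 = 2003.3333 -> 2003

2003 steps


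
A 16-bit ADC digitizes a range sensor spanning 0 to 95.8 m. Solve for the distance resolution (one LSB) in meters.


res = range / 2^n = 95.8/2^16 = 95.8/65536 = 0.0015

0.0015 m


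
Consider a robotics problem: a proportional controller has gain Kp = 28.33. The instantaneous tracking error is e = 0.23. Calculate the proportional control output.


u_P = Kp * e = 28.33 * 0.23 = 6.5159

6.5159


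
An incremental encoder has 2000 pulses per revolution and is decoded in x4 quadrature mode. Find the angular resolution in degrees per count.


resolution = 360 / (PPR * 4) = 360 / 8000 = 0.0450

0.0450 degrees


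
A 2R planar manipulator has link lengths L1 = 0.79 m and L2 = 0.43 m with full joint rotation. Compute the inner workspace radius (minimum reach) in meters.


r_min = |L1 - L2| = |0.79 - 0.43| = 0.3600

0.3600 m


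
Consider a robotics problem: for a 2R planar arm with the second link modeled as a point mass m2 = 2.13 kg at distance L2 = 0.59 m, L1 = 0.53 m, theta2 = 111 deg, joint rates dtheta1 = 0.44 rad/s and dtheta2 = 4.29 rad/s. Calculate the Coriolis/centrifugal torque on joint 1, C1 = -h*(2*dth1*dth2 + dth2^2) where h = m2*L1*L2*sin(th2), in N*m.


h = m2*L1*L2*sin(th2) = 2.13*0.53*0.59*sin(111 deg) = 0.621812
C1 = -h*(2*0.44*4.29 + 4.29^2) = -0.621812*22.1793 = -13.7914

-13.7914 N*m


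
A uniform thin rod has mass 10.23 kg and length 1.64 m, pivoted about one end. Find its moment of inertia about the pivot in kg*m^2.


I = (1/3)*m*L^2 = (1/3)*10.23*1.64^2 = 9.1715

9.1715 kg*m^2


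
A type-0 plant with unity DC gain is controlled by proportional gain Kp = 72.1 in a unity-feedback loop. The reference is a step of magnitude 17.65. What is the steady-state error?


e_ss = R/(1 + Kp) = 17.65/(1 + 72.1) = 17.65/73.1000 = 0.2415

0.2415


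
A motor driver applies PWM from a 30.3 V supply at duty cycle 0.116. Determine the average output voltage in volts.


V_avg = V_supply * D = 30.3*0.116 = 3.5148

3.5148 V


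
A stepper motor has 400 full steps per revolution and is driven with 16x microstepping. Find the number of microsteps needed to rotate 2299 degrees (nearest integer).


step_size = 360/(400*16) = 360/6400 = 0.056250 deg
n = 2299/(360/6400) = 2299*6400/360 = 40871.1111 -> 40871

40871 steps


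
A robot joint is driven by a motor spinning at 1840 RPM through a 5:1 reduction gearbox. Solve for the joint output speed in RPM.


omega_joint = omega_motor / N = 1840 / 5 = 368.0000

368.0000 RPM


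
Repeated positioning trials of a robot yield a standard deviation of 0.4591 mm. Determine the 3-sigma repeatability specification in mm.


repeatability = 3*sigma = 3*0.4591 = 1.3773

1.3773 mm


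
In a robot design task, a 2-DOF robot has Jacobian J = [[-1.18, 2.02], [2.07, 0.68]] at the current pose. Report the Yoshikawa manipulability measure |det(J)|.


det(J) = -1.18*0.68 - (2.02)*(2.07) = -4.9838
|det(J)| = 4.9838

4.9838


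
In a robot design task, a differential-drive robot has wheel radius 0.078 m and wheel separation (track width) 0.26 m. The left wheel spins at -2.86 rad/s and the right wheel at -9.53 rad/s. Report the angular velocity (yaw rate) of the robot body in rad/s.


omega = r*(wR - wL)/L = 0.078*(-9.53 - (-2.86))/0.26 = -2.0010

-2.0010 rad/s


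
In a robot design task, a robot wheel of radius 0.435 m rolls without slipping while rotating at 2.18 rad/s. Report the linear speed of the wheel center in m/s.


v = omega * r = 2.18 * 0.435 = 0.9483

0.9483 m/s


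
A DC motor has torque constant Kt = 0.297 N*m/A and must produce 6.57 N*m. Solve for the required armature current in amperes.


I = tau / Kt = 6.57/0.297 = 22.1212

22.1212 A


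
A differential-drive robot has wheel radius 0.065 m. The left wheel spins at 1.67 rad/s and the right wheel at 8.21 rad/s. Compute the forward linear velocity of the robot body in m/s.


v = r*(wR + wL)/2 = 0.065*(8.21 + 1.67)/2 = 0.3211

0.3211 m/s


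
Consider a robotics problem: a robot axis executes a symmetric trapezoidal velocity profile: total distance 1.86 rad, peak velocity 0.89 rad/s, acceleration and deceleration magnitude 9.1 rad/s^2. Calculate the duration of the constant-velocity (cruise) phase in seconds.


t_acc = v/a = 0.097802 s, d_acc = v^2/(2a) = 0.043522 rad each
d_cruise = 1.86 - 2*0.043522 = 1.772956 rad
t_cruise = d_cruise/v = 1.772956/0.89 = 1.9921

1.9921 s


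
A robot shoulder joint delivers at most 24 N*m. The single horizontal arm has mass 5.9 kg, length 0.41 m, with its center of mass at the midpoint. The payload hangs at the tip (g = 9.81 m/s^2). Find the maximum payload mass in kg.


tau_arm = m_arm*g*(L/2) = 5.9*9.81*0.41/2 = 11.8652 N*m
tau_payload = tau_max - tau_arm = 24 - 11.8652 = 12.1348
m_payload = tau_payload / (g*L) = 12.1348 / (9.81*0.41) = 3.0170

3.0170 kg


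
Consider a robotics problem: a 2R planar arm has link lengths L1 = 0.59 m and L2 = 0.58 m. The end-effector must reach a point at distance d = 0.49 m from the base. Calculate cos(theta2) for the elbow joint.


cos(th2) = (d^2 - L1^2 - L2^2)/(2*L1*L2) = (0.49^2 - 0.59^2 - 0.58^2)/(2*0.59*0.58) = -0.6493

-0.6493


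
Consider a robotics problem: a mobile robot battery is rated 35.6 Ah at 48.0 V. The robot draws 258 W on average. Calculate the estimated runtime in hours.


E = 35.6*48.0 = 1708.8000 Wh
t = E/P = 1708.8000/258 = 6.6233

6.6233 hours


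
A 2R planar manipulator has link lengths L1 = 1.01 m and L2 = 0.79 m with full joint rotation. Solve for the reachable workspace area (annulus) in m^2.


r_max = L1 + L2 = 1.8000, r_min = |L1 - L2| = 0.2200
A = pi*(r_max^2 - r_min^2) = pi*(3.2400 - 0.0484) = 10.0267

10.0267 m^2


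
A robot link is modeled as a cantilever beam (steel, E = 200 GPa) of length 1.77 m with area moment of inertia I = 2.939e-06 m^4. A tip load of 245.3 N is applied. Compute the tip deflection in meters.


delta = F*L^3/(3*E*I) = 245.3*1.77^3/(3*2.000e+11*2.939e-06)
      = 1360.2456549/1763400 = 7.7138e-04

7.7138e-04 m


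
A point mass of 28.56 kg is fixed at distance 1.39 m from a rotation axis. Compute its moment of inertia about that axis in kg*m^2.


I = m*r^2 = 28.56*1.39^2 = 55.1808

55.1808 kg*m^2


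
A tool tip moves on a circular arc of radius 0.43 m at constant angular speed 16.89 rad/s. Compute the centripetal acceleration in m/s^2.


a_c = omega^2 * r = 16.89^2 * 0.43 = 122.6670

122.6670 m/s^2


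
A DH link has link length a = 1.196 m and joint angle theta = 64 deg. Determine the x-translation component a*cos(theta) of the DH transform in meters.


a*cos(theta) = 1.196*cos(64 deg) = 0.5243

0.5243 m


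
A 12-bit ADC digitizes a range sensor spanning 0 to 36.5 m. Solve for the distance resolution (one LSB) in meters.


res = range / 2^n = 36.5/2^12 = 36.5/4096 = 0.0089

0.0089 m


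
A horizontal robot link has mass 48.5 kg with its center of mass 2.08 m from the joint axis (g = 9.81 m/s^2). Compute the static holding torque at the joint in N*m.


tau = m*g*L = 48.5 * 9.81 * 2.08 = 989.6328

989.6328 N*m


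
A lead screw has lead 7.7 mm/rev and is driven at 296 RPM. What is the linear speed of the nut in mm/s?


v = lead * (RPM/60) = 7.7*296/60 = 37.9867

37.9867 mm/s
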